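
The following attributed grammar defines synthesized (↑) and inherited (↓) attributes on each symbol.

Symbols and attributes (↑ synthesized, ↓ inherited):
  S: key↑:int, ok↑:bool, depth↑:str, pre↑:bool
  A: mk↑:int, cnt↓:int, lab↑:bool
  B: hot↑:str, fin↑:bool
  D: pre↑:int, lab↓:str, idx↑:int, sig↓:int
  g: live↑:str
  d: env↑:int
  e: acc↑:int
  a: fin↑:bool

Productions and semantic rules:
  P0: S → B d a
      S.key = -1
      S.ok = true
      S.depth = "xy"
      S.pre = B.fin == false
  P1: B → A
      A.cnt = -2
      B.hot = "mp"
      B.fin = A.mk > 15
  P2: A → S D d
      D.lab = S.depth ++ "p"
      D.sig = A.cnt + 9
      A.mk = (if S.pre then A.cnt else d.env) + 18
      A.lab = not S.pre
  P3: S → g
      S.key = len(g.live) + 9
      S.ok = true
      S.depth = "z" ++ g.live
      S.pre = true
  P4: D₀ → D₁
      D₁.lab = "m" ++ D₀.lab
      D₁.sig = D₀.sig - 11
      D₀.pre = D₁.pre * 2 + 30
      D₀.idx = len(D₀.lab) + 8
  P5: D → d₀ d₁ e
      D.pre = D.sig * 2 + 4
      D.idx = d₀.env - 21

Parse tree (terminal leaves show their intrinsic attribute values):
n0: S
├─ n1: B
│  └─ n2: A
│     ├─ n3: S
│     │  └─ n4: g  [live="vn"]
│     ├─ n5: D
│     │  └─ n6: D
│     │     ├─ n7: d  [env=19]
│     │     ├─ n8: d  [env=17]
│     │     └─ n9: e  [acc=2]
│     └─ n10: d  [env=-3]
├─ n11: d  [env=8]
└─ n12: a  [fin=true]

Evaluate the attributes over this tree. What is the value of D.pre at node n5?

1. n2.cnt = -2  [-2]
2. n4.live = "vn"  [terminal]
3. n3.key = 11  [len(g.live) + 9]
4. n3.ok = true  [true]
5. n3.depth = "zvn"  ["z" ++ g.live]
6. n3.pre = true  [true]
7. n5.lab = "zvnp"  [S.depth ++ "p"]
8. n5.sig = 7  [A.cnt + 9]
9. n6.lab = "mzvnp"  ["m" ++ D₀.lab]
10. n6.sig = -4  [D₀.sig - 11]
11. n7.env = 19  [terminal]
12. n8.env = 17  [terminal]
13. n9.acc = 2  [terminal]
14. n6.pre = -4  [D.sig * 2 + 4]
15. n6.idx = -2  [d₀.env - 21]
16. n5.pre = 22  [D₁.pre * 2 + 30]
17. n5.idx = 12  [len(D₀.lab) + 8]
18. n10.env = -3  [terminal]
19. n2.mk = 16  [(if S.pre then A.cnt else d.env) + 18]
20. n2.lab = false  [not S.pre]
21. n1.hot = "mp"  ["mp"]
22. n1.fin = true  [A.mk > 15]
23. n11.env = 8  [terminal]
24. n12.fin = true  [terminal]
25. n0.key = -1  [-1]
26. n0.ok = true  [true]
27. n0.depth = "xy"  ["xy"]
28. n0.pre = false  [B.fin == false]

22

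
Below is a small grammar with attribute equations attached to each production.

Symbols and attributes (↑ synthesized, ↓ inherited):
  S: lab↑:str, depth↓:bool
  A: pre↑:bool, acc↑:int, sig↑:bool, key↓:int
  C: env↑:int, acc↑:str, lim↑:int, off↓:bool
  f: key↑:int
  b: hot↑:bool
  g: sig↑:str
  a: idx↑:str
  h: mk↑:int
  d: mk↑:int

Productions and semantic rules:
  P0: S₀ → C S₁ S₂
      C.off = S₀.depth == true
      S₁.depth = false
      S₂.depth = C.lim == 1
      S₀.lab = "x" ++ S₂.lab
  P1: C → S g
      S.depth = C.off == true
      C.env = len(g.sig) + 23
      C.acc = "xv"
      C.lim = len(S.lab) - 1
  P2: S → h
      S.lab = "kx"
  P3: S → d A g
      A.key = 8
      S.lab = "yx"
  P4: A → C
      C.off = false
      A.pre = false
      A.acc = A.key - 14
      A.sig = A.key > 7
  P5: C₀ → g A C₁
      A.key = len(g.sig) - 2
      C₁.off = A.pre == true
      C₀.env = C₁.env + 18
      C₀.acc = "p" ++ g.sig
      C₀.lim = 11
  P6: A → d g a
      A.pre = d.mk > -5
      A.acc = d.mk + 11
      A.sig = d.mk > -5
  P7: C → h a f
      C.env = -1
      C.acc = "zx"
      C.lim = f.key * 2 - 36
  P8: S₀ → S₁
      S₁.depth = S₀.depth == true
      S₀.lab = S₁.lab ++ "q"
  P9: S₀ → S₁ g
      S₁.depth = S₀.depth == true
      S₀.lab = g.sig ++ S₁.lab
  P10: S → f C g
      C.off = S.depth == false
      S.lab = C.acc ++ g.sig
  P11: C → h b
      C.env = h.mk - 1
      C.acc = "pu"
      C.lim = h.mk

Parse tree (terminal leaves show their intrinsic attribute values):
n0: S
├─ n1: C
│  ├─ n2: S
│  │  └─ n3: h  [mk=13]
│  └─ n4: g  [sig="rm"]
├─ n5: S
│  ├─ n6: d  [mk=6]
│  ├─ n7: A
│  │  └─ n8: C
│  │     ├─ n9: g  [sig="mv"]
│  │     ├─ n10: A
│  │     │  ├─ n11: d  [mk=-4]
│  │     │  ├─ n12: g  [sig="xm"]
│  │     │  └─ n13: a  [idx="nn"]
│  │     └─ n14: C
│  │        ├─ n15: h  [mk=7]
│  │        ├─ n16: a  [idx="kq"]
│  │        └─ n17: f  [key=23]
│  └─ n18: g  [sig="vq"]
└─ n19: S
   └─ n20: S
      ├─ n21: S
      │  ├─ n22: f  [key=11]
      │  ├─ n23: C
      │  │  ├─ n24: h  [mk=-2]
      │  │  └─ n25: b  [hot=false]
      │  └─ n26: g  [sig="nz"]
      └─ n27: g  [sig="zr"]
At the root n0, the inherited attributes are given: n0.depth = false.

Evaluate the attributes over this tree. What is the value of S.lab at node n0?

1. n0.depth = false  [given at root]
2. n1.off = false  [S₀.depth == true]
3. n2.depth = false  [C.off == true]
4. n3.mk = 13  [terminal]
5. n2.lab = "kx"  ["kx"]
6. n4.sig = "rm"  [terminal]
7. n1.env = 25  [len(g.sig) + 23]
8. n1.acc = "xv"  ["xv"]
9. n1.lim = 1  [len(S.lab) - 1]
10. n5.depth = false  [false]
11. n6.mk = 6  [terminal]
12. n7.key = 8  [8]
13. n8.off = false  [false]
14. n9.sig = "mv"  [terminal]
15. n10.key = 0  [len(g.sig) - 2]
16. n11.mk = -4  [terminal]
17. n12.sig = "xm"  [terminal]
18. n13.idx = "nn"  [terminal]
19. n10.pre = true  [d.mk > -5]
20. n10.acc = 7  [d.mk + 11]
21. n10.sig = true  [d.mk > -5]
22. n14.off = true  [A.pre == true]
23. n15.mk = 7  [terminal]
24. n16.idx = "kq"  [terminal]
25. n17.key = 23  [terminal]
26. n14.env = -1  [-1]
27. n14.acc = "zx"  ["zx"]
28. n14.lim = 10  [f.key * 2 - 36]
29. n8.env = 17  [C₁.env + 18]
30. n8.acc = "pmv"  ["p" ++ g.sig]
31. n8.lim = 11  [11]
32. n7.pre = false  [false]
33. n7.acc = -6  [A.key - 14]
34. n7.sig = true  [A.key > 7]
35. n18.sig = "vq"  [terminal]
36. n5.lab = "yx"  ["yx"]
37. n19.depth = true  [C.lim == 1]
38. n20.depth = true  [S₀.depth == true]
39. n21.depth = true  [S₀.depth == true]
40. n22.key = 11  [terminal]
41. n23.off = false  [S.depth == false]
42. n24.mk = -2  [terminal]
43. n25.hot = false  [terminal]
44. n23.env = -3  [h.mk - 1]
45. n23.acc = "pu"  ["pu"]
46. n23.lim = -2  [h.mk]
47. n26.sig = "nz"  [terminal]
48. n21.lab = "punz"  [C.acc ++ g.sig]
49. n27.sig = "zr"  [terminal]
50. n20.lab = "zrpunz"  [g.sig ++ S₁.lab]
51. n19.lab = "zrpunzq"  [S₁.lab ++ "q"]
52. n0.lab = "xzrpunzq"  ["x" ++ S₂.lab]

"xzrpunzq"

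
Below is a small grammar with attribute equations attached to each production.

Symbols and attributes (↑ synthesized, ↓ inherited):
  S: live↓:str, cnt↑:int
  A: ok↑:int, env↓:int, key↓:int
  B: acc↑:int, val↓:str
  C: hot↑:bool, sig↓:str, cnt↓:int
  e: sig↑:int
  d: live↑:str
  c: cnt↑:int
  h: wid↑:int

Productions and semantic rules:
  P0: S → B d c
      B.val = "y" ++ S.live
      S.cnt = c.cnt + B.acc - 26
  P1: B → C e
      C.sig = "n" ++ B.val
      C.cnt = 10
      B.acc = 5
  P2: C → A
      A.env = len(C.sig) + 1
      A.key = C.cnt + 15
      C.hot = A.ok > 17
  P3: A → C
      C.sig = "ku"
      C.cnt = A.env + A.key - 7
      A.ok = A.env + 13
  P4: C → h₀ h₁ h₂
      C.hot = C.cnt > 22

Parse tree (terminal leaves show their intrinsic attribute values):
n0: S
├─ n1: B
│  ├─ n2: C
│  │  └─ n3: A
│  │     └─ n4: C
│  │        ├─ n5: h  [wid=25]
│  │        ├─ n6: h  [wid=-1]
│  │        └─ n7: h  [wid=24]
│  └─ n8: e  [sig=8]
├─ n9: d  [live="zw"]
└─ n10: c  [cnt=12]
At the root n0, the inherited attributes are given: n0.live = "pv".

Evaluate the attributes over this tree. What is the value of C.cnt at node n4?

1. n0.live = "pv"  [given at root]
2. n1.val = "ypv"  ["y" ++ S.live]
3. n2.sig = "nypv"  ["n" ++ B.val]
4. n2.cnt = 10  [10]
5. n3.env = 5  [len(C.sig) + 1]
6. n3.key = 25  [C.cnt + 15]
7. n4.sig = "ku"  ["ku"]
8. n4.cnt = 23  [A.env + A.key - 7]
9. n5.wid = 25  [terminal]
10. n6.wid = -1  [terminal]
11. n7.wid = 24  [terminal]
12. n4.hot = true  [C.cnt > 22]
13. n3.ok = 18  [A.env + 13]
14. n2.hot = true  [A.ok > 17]
15. n8.sig = 8  [terminal]
16. n1.acc = 5  [5]
17. n9.live = "zw"  [terminal]
18. n10.cnt = 12  [terminal]
19. n0.cnt = -9  [c.cnt + B.acc - 26]

23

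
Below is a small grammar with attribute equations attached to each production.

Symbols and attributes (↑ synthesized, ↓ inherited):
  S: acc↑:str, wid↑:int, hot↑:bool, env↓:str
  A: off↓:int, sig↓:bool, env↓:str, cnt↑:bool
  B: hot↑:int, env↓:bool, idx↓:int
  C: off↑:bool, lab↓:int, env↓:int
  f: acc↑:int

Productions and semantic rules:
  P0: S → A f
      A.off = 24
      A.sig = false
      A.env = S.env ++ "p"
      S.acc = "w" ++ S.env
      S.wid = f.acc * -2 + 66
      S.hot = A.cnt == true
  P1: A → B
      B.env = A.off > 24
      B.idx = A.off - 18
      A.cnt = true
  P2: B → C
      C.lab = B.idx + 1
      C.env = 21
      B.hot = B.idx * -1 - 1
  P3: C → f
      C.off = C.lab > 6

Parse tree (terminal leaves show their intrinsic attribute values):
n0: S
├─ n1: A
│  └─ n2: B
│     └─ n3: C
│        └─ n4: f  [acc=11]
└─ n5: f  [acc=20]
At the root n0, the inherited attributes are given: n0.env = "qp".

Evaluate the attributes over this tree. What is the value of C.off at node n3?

true

1. n0.env = "qp"  [given at root]
2. n1.off = 24  [24]
3. n1.sig = false  [false]
4. n1.env = "qpp"  [S.env ++ "p"]
5. n2.env = false  [A.off > 24]
6. n2.idx = 6  [A.off - 18]
7. n3.lab = 7  [B.idx + 1]
8. n3.env = 21  [21]
9. n4.acc = 11  [terminal]
10. n3.off = true  [C.lab > 6]
11. n2.hot = -7  [B.idx * -1 - 1]
12. n1.cnt = true  [true]
13. n5.acc = 20  [terminal]
14. n0.acc = "wqp"  ["w" ++ S.env]
15. n0.wid = 26  [f.acc * -2 + 66]
16. n0.hot = true  [A.cnt == true]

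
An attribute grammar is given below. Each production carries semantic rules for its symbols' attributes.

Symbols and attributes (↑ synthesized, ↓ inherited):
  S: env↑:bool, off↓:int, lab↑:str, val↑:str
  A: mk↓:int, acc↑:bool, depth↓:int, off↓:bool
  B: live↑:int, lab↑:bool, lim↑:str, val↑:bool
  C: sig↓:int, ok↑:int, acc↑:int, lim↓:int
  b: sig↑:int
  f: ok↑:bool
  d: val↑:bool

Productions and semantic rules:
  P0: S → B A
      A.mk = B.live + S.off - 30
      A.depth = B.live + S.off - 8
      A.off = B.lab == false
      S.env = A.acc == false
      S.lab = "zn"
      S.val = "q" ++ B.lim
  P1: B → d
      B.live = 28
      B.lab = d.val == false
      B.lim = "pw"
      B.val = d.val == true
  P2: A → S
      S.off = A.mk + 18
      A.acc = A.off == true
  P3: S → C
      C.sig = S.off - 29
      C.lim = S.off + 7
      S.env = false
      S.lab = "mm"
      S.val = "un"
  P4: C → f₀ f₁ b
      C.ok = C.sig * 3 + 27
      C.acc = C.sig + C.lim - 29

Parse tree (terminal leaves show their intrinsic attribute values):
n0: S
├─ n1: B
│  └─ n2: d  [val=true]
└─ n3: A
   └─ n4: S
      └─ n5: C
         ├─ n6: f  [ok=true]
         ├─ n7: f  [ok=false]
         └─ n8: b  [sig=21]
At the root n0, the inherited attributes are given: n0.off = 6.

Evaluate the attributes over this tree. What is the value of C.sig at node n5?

-7

1. n0.off = 6  [given at root]
2. n2.val = true  [terminal]
3. n1.live = 28  [28]
4. n1.lab = false  [d.val == false]
5. n1.lim = "pw"  ["pw"]
6. n1.val = true  [d.val == true]
7. n3.mk = 4  [B.live + S.off - 30]
8. n3.depth = 26  [B.live + S.off - 8]
9. n3.off = true  [B.lab == false]
10. n4.off = 22  [A.mk + 18]
11. n5.sig = -7  [S.off - 29]
12. n5.lim = 29  [S.off + 7]
13. n6.ok = true  [terminal]
14. n7.ok = false  [terminal]
15. n8.sig = 21  [terminal]
16. n5.ok = 6  [C.sig * 3 + 27]
17. n5.acc = -7  [C.sig + C.lim - 29]
18. n4.env = false  [false]
19. n4.lab = "mm"  ["mm"]
20. n4.val = "un"  ["un"]
21. n3.acc = true  [A.off == true]
22. n0.env = false  [A.acc == false]
23. n0.lab = "zn"  ["zn"]
24. n0.val = "qpw"  ["q" ++ B.lim]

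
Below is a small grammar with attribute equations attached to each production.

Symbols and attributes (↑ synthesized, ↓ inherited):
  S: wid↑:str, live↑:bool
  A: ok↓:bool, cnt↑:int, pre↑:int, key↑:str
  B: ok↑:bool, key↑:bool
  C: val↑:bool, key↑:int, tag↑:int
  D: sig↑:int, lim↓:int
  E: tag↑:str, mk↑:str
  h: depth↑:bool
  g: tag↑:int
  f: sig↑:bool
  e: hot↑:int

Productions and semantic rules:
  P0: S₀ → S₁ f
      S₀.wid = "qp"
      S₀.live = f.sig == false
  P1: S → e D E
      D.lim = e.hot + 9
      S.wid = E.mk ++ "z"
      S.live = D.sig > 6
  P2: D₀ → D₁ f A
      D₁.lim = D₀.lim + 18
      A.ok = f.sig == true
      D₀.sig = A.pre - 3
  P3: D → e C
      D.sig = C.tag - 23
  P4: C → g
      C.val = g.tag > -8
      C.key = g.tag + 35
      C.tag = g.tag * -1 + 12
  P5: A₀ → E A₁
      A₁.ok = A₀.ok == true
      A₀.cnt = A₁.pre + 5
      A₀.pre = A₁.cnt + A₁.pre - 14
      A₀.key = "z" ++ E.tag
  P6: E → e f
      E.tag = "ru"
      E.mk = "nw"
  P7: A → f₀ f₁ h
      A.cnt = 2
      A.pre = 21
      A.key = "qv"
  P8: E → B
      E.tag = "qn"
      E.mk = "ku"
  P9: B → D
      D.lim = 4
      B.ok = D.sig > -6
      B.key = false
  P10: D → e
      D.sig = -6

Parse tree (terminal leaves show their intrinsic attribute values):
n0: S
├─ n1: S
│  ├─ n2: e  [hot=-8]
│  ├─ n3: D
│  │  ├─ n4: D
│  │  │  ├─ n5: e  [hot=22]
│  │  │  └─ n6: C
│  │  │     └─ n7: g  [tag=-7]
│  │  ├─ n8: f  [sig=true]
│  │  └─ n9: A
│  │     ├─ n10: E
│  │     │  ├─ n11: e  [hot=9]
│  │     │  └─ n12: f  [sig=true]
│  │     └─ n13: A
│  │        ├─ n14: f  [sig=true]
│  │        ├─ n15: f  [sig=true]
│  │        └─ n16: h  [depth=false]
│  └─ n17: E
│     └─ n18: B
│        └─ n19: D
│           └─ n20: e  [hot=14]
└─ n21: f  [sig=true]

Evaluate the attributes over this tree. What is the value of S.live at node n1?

1. n2.hot = -8  [terminal]
2. n3.lim = 1  [e.hot + 9]
3. n4.lim = 19  [D₀.lim + 18]
4. n5.hot = 22  [terminal]
5. n7.tag = -7  [terminal]
6. n6.val = true  [g.tag > -8]
7. n6.key = 28  [g.tag + 35]
8. n6.tag = 19  [g.tag * -1 + 12]
9. n4.sig = -4  [C.tag - 23]
10. n8.sig = true  [terminal]
11. n9.ok = true  [f.sig == true]
12. n11.hot = 9  [terminal]
13. n12.sig = true  [terminal]
14. n10.tag = "ru"  ["ru"]
15. n10.mk = "nw"  ["nw"]
16. n13.ok = true  [A₀.ok == true]
17. n14.sig = true  [terminal]
18. n15.sig = true  [terminal]
19. n16.depth = false  [terminal]
20. n13.cnt = 2  [2]
21. n13.pre = 21  [21]
22. n13.key = "qv"  ["qv"]
23. n9.cnt = 26  [A₁.pre + 5]
24. n9.pre = 9  [A₁.cnt + A₁.pre - 14]
25. n9.key = "zru"  ["z" ++ E.tag]
26. n3.sig = 6  [A.pre - 3]
27. n19.lim = 4  [4]
28. n20.hot = 14  [terminal]
29. n19.sig = -6  [-6]
30. n18.ok = false  [D.sig > -6]
31. n18.key = false  [false]
32. n17.tag = "qn"  ["qn"]
33. n17.mk = "ku"  ["ku"]
34. n1.wid = "kuz"  [E.mk ++ "z"]
35. n1.live = false  [D.sig > 6]
36. n21.sig = true  [terminal]
37. n0.wid = "qp"  ["qp"]
38. n0.live = false  [f.sig == false]

false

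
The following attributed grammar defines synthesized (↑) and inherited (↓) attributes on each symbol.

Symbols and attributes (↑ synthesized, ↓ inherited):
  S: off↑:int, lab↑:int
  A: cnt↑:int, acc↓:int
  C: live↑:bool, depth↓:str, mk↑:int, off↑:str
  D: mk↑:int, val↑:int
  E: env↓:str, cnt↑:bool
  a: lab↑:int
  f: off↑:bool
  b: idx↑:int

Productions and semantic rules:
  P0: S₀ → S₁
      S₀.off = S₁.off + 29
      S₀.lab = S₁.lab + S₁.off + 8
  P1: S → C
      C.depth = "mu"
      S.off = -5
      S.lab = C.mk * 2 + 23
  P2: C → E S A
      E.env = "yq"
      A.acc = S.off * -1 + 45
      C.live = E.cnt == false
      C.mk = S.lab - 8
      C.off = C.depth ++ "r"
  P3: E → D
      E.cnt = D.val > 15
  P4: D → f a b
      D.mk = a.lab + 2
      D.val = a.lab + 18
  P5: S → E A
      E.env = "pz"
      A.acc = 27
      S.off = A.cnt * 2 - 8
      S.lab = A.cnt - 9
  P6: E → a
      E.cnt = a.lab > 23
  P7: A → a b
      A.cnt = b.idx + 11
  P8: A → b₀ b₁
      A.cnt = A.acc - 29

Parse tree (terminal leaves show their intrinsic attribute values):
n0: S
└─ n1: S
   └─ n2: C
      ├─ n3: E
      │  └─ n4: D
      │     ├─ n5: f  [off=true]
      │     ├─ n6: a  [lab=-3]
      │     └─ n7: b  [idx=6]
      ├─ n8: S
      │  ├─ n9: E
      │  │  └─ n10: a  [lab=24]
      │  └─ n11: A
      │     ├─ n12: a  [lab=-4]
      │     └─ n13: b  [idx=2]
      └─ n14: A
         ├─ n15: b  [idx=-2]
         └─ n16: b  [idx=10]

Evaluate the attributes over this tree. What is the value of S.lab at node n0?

1. n2.depth = "mu"  ["mu"]
2. n3.env = "yq"  ["yq"]
3. n5.off = true  [terminal]
4. n6.lab = -3  [terminal]
5. n7.idx = 6  [terminal]
6. n4.mk = -1  [a.lab + 2]
7. n4.val = 15  [a.lab + 18]
8. n3.cnt = false  [D.val > 15]
9. n9.env = "pz"  ["pz"]
10. n10.lab = 24  [terminal]
11. n9.cnt = true  [a.lab > 23]
12. n11.acc = 27  [27]
13. n12.lab = -4  [terminal]
14. n13.idx = 2  [terminal]
15. n11.cnt = 13  [b.idx + 11]
16. n8.off = 18  [A.cnt * 2 - 8]
17. n8.lab = 4  [A.cnt - 9]
18. n14.acc = 27  [S.off * -1 + 45]
19. n15.idx = -2  [terminal]
20. n16.idx = 10  [terminal]
21. n14.cnt = -2  [A.acc - 29]
22. n2.live = true  [E.cnt == false]
23. n2.mk = -4  [S.lab - 8]
24. n2.off = "mur"  [C.depth ++ "r"]
25. n1.off = -5  [-5]
26. n1.lab = 15  [C.mk * 2 + 23]
27. n0.off = 24  [S₁.off + 29]
28. n0.lab = 18  [S₁.lab + S₁.off + 8]

18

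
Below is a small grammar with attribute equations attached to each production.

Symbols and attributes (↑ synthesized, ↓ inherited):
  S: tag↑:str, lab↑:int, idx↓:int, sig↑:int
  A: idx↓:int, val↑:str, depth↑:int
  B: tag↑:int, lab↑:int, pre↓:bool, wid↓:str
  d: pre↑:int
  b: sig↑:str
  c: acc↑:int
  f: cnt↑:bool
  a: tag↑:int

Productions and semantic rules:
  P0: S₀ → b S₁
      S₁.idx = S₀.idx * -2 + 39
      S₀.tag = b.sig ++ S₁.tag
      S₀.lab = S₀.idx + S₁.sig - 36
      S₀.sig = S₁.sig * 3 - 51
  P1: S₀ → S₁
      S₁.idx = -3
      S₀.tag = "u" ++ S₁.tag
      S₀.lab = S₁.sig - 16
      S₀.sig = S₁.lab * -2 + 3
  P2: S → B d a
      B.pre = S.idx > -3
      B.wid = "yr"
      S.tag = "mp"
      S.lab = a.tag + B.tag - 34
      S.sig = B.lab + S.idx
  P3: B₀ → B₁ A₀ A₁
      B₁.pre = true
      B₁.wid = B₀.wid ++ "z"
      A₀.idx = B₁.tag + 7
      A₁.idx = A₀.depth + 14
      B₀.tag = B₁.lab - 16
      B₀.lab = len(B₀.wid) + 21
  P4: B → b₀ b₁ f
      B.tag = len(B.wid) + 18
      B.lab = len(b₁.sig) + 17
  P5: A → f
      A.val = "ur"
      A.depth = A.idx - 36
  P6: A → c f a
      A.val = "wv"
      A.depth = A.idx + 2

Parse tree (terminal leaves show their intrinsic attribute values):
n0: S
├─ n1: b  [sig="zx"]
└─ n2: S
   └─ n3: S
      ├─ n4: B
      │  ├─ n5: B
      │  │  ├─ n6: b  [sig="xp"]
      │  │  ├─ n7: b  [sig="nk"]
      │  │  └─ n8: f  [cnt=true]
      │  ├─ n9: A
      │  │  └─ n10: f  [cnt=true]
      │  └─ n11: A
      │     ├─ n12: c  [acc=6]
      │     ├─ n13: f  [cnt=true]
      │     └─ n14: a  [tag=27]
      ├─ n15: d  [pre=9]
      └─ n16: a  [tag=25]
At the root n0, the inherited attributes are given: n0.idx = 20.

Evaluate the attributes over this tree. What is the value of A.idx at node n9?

1. n0.idx = 20  [given at root]
2. n1.sig = "zx"  [terminal]
3. n2.idx = -1  [S₀.idx * -2 + 39]
4. n3.idx = -3  [-3]
5. n4.pre = false  [S.idx > -3]
6. n4.wid = "yr"  ["yr"]
7. n5.pre = true  [true]
8. n5.wid = "yrz"  [B₀.wid ++ "z"]
9. n6.sig = "xp"  [terminal]
10. n7.sig = "nk"  [terminal]
11. n8.cnt = true  [terminal]
12. n5.tag = 21  [len(B.wid) + 18]
13. n5.lab = 19  [len(b₁.sig) + 17]
14. n9.idx = 28  [B₁.tag + 7]
15. n10.cnt = true  [terminal]
16. n9.val = "ur"  ["ur"]
17. n9.depth = -8  [A.idx - 36]
18. n11.idx = 6  [A₀.depth + 14]
19. n12.acc = 6  [terminal]
20. n13.cnt = true  [terminal]
21. n14.tag = 27  [terminal]
22. n11.val = "wv"  ["wv"]
23. n11.depth = 8  [A.idx + 2]
24. n4.tag = 3  [B₁.lab - 16]
25. n4.lab = 23  [len(B₀.wid) + 21]
26. n15.pre = 9  [terminal]
27. n16.tag = 25  [terminal]
28. n3.tag = "mp"  ["mp"]
29. n3.lab = -6  [a.tag + B.tag - 34]
30. n3.sig = 20  [B.lab + S.idx]
31. n2.tag = "ump"  ["u" ++ S₁.tag]
32. n2.lab = 4  [S₁.sig - 16]
33. n2.sig = 15  [S₁.lab * -2 + 3]
34. n0.tag = "zxump"  [b.sig ++ S₁.tag]
35. n0.lab = -1  [S₀.idx + S₁.sig - 36]
36. n0.sig = -6  [S₁.sig * 3 - 51]

28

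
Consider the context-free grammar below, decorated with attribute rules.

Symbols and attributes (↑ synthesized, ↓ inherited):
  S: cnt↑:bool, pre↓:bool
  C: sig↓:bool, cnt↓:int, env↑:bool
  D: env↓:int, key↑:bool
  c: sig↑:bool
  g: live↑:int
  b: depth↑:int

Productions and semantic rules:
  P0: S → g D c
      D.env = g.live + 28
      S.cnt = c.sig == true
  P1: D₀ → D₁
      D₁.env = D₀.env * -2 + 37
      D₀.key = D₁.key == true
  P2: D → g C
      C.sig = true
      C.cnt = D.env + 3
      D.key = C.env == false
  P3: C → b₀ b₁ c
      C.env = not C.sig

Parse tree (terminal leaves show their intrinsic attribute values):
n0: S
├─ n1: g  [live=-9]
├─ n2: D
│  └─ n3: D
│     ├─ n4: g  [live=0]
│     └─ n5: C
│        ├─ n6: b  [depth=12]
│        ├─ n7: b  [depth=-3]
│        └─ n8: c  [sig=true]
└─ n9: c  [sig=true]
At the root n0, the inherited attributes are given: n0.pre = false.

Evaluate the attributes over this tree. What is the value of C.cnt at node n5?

1. n0.pre = false  [given at root]
2. n1.live = -9  [terminal]
3. n2.env = 19  [g.live + 28]
4. n3.env = -1  [D₀.env * -2 + 37]
5. n4.live = 0  [terminal]
6. n5.sig = true  [true]
7. n5.cnt = 2  [D.env + 3]
8. n6.depth = 12  [terminal]
9. n7.depth = -3  [terminal]
10. n8.sig = true  [terminal]
11. n5.env = false  [not C.sig]
12. n3.key = true  [C.env == false]
13. n2.key = true  [D₁.key == true]
14. n9.sig = true  [terminal]
15. n0.cnt = true  [c.sig == true]

2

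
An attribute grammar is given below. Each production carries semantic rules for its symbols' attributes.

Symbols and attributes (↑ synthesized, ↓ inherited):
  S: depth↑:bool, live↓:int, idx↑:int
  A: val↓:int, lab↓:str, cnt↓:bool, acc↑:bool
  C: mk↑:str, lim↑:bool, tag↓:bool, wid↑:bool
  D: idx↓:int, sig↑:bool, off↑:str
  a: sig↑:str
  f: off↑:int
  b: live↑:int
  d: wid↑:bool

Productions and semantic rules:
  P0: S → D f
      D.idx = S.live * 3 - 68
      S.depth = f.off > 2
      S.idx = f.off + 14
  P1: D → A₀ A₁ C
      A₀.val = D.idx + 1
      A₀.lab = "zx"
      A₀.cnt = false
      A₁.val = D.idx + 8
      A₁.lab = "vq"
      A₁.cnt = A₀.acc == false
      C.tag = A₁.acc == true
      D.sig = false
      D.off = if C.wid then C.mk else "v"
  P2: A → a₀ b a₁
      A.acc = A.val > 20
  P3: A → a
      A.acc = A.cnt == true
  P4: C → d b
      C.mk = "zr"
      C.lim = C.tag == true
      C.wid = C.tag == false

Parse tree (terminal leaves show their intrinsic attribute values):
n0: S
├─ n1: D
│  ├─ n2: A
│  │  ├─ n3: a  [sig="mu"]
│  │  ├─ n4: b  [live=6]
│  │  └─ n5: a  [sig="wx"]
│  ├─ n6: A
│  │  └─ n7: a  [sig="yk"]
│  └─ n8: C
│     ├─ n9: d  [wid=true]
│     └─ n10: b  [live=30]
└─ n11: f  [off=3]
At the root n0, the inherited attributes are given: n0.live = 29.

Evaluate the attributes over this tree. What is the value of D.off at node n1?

"v"

1. n0.live = 29  [given at root]
2. n1.idx = 19  [S.live * 3 - 68]
3. n2.val = 20  [D.idx + 1]
4. n2.lab = "zx"  ["zx"]
5. n2.cnt = false  [false]
6. n3.sig = "mu"  [terminal]
7. n4.live = 6  [terminal]
8. n5.sig = "wx"  [terminal]
9. n2.acc = false  [A.val > 20]
10. n6.val = 27  [D.idx + 8]
11. n6.lab = "vq"  ["vq"]
12. n6.cnt = true  [A₀.acc == false]
13. n7.sig = "yk"  [terminal]
14. n6.acc = true  [A.cnt == true]
15. n8.tag = true  [A₁.acc == true]
16. n9.wid = true  [terminal]
17. n10.live = 30  [terminal]
18. n8.mk = "zr"  ["zr"]
19. n8.lim = true  [C.tag == true]
20. n8.wid = false  [C.tag == false]
21. n1.sig = false  [false]
22. n1.off = "v"  [if C.wid then C.mk else "v"]
23. n11.off = 3  [terminal]
24. n0.depth = true  [f.off > 2]
25. n0.idx = 17  [f.off + 14]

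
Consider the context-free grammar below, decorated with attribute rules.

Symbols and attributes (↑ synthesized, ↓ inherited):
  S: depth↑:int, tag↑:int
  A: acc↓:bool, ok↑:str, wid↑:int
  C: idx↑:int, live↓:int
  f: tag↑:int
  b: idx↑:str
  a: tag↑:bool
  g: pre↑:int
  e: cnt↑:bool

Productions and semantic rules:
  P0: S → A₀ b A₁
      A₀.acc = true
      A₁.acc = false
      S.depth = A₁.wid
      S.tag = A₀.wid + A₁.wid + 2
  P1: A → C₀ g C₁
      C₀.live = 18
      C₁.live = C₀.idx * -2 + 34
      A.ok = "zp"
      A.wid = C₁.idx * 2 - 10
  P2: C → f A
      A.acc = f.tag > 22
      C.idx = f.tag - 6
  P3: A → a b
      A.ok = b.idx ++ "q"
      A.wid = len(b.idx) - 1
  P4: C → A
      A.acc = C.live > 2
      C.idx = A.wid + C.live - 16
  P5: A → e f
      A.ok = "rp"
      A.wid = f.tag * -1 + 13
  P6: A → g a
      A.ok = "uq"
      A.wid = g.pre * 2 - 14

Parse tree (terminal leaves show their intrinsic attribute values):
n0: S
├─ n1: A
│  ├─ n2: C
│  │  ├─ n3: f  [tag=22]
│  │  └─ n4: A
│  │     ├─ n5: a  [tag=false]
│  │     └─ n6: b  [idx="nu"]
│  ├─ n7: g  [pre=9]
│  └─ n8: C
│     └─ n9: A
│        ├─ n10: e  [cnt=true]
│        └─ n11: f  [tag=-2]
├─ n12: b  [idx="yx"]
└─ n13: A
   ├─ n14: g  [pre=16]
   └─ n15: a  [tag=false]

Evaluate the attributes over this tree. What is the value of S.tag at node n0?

1. n1.acc = true  [true]
2. n2.live = 18  [18]
3. n3.tag = 22  [terminal]
4. n4.acc = false  [f.tag > 22]
5. n5.tag = false  [terminal]
6. n6.idx = "nu"  [terminal]
7. n4.ok = "nuq"  [b.idx ++ "q"]
8. n4.wid = 1  [len(b.idx) - 1]
9. n2.idx = 16  [f.tag - 6]
10. n7.pre = 9  [terminal]
11. n8.live = 2  [C₀.idx * -2 + 34]
12. n9.acc = false  [C.live > 2]
13. n10.cnt = true  [terminal]
14. n11.tag = -2  [terminal]
15. n9.ok = "rp"  ["rp"]
16. n9.wid = 15  [f.tag * -1 + 13]
17. n8.idx = 1  [A.wid + C.live - 16]
18. n1.ok = "zp"  ["zp"]
19. n1.wid = -8  [C₁.idx * 2 - 10]
20. n12.idx = "yx"  [terminal]
21. n13.acc = false  [false]
22. n14.pre = 16  [terminal]
23. n15.tag = false  [terminal]
24. n13.ok = "uq"  ["uq"]
25. n13.wid = 18  [g.pre * 2 - 14]
26. n0.depth = 18  [A₁.wid]
27. n0.tag = 12  [A₀.wid + A₁.wid + 2]

12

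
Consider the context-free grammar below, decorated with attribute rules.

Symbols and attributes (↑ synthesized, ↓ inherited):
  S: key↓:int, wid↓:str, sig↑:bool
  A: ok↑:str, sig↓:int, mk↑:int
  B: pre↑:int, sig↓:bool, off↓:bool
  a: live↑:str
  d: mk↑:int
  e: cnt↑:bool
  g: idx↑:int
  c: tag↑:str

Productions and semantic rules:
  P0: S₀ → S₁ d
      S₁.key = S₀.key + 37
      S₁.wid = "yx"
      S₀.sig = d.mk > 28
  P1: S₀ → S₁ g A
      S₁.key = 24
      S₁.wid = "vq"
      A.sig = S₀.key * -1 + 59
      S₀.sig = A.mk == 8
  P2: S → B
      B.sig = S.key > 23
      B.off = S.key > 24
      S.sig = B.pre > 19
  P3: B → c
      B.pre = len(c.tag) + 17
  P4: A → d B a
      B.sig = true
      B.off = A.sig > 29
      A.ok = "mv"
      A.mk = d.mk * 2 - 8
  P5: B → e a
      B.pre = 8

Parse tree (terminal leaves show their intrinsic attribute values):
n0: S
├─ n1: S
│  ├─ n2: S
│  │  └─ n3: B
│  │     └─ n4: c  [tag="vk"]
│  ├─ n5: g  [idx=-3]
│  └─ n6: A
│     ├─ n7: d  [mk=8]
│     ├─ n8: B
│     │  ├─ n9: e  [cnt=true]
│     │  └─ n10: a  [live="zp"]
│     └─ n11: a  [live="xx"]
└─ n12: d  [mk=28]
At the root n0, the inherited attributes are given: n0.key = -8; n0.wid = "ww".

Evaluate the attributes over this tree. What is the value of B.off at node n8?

true

1. n0.key = -8  [given at root]
2. n0.wid = "ww"  [given at root]
3. n1.key = 29  [S₀.key + 37]
4. n1.wid = "yx"  ["yx"]
5. n2.key = 24  [24]
6. n2.wid = "vq"  ["vq"]
7. n3.sig = true  [S.key > 23]
8. n3.off = false  [S.key > 24]
9. n4.tag = "vk"  [terminal]
10. n3.pre = 19  [len(c.tag) + 17]
11. n2.sig = false  [B.pre > 19]
12. n5.idx = -3  [terminal]
13. n6.sig = 30  [S₀.key * -1 + 59]
14. n7.mk = 8  [terminal]
15. n8.sig = true  [true]
16. n8.off = true  [A.sig > 29]
17. n9.cnt = true  [terminal]
18. n10.live = "zp"  [terminal]
19. n8.pre = 8  [8]
20. n11.live = "xx"  [terminal]
21. n6.ok = "mv"  ["mv"]
22. n6.mk = 8  [d.mk * 2 - 8]
23. n1.sig = true  [A.mk == 8]
24. n12.mk = 28  [terminal]
25. n0.sig = false  [d.mk > 28]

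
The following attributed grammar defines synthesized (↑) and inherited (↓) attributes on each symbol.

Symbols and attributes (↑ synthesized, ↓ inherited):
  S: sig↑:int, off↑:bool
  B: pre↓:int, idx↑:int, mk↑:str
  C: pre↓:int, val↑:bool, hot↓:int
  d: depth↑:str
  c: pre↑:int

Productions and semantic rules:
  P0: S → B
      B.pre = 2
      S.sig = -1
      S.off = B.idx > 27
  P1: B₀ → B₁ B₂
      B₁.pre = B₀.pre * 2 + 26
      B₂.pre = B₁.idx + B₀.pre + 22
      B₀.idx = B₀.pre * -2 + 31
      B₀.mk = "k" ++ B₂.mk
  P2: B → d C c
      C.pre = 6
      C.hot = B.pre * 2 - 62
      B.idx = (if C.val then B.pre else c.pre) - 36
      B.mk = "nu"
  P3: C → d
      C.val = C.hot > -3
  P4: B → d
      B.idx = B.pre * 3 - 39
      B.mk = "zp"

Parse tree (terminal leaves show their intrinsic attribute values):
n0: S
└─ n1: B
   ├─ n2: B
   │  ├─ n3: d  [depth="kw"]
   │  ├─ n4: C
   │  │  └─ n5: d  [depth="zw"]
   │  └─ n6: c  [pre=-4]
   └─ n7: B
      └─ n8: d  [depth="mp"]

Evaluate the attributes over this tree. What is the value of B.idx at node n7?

15

1. n1.pre = 2  [2]
2. n2.pre = 30  [B₀.pre * 2 + 26]
3. n3.depth = "kw"  [terminal]
4. n4.pre = 6  [6]
5. n4.hot = -2  [B.pre * 2 - 62]
6. n5.depth = "zw"  [terminal]
7. n4.val = true  [C.hot > -3]
8. n6.pre = -4  [terminal]
9. n2.idx = -6  [(if C.val then B.pre else c.pre) - 36]
10. n2.mk = "nu"  ["nu"]
11. n7.pre = 18  [B₁.idx + B₀.pre + 22]
12. n8.depth = "mp"  [terminal]
13. n7.idx = 15  [B.pre * 3 - 39]
14. n7.mk = "zp"  ["zp"]
15. n1.idx = 27  [B₀.pre * -2 + 31]
16. n1.mk = "kzp"  ["k" ++ B₂.mk]
17. n0.sig = -1  [-1]
18. n0.off = false  [B.idx > 27]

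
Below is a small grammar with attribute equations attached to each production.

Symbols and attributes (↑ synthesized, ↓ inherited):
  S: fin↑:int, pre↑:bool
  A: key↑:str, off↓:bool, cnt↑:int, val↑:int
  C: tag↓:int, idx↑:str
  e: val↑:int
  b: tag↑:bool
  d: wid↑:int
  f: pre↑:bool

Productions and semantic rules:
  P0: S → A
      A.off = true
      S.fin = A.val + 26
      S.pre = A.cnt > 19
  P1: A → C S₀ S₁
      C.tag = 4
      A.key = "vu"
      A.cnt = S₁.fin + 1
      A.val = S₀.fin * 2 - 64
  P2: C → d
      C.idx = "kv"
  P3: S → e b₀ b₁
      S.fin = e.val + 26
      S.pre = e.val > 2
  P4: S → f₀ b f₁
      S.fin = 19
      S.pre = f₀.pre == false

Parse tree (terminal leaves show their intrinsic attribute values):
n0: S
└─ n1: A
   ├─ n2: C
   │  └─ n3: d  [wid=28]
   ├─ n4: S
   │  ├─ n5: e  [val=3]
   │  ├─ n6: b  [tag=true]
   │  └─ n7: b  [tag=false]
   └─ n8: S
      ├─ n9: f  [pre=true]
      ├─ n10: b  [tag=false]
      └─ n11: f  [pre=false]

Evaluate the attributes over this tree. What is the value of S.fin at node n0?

1. n1.off = true  [true]
2. n2.tag = 4  [4]
3. n3.wid = 28  [terminal]
4. n2.idx = "kv"  ["kv"]
5. n5.val = 3  [terminal]
6. n6.tag = true  [terminal]
7. n7.tag = false  [terminal]
8. n4.fin = 29  [e.val + 26]
9. n4.pre = true  [e.val > 2]
10. n9.pre = true  [terminal]
11. n10.tag = false  [terminal]
12. n11.pre = false  [terminal]
13. n8.fin = 19  [19]
14. n8.pre = false  [f₀.pre == false]
15. n1.key = "vu"  ["vu"]
16. n1.cnt = 20  [S₁.fin + 1]
17. n1.val = -6  [S₀.fin * 2 - 64]
18. n0.fin = 20  [A.val + 26]
19. n0.pre = true  [A.cnt > 19]

20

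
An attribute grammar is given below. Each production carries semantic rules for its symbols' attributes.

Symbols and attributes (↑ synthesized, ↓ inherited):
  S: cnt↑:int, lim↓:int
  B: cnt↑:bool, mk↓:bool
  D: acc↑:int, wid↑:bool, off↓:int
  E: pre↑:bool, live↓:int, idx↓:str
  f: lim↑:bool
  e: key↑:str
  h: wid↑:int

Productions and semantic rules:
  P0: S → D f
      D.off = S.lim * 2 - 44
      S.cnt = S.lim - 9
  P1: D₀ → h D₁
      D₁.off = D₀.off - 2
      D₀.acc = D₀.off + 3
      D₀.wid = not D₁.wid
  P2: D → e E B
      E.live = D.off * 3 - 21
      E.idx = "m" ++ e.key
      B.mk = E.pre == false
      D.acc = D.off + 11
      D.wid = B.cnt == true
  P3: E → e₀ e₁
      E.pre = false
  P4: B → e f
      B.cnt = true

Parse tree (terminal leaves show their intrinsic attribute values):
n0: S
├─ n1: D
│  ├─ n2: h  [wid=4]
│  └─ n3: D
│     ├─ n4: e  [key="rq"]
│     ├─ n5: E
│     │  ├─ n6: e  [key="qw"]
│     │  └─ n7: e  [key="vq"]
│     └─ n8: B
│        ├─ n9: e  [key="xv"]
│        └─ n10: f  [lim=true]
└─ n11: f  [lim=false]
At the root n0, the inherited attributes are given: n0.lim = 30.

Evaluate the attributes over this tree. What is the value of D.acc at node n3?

1. n0.lim = 30  [given at root]
2. n1.off = 16  [S.lim * 2 - 44]
3. n2.wid = 4  [terminal]
4. n3.off = 14  [D₀.off - 2]
5. n4.key = "rq"  [terminal]
6. n5.live = 21  [D.off * 3 - 21]
7. n5.idx = "mrq"  ["m" ++ e.key]
8. n6.key = "qw"  [terminal]
9. n7.key = "vq"  [terminal]
10. n5.pre = false  [false]
11. n8.mk = true  [E.pre == false]
12. n9.key = "xv"  [terminal]
13. n10.lim = true  [terminal]
14. n8.cnt = true  [true]
15. n3.acc = 25  [D.off + 11]
16. n3.wid = true  [B.cnt == true]
17. n1.acc = 19  [D₀.off + 3]
18. n1.wid = false  [not D₁.wid]
19. n11.lim = false  [terminal]
20. n0.cnt = 21  [S.lim - 9]

25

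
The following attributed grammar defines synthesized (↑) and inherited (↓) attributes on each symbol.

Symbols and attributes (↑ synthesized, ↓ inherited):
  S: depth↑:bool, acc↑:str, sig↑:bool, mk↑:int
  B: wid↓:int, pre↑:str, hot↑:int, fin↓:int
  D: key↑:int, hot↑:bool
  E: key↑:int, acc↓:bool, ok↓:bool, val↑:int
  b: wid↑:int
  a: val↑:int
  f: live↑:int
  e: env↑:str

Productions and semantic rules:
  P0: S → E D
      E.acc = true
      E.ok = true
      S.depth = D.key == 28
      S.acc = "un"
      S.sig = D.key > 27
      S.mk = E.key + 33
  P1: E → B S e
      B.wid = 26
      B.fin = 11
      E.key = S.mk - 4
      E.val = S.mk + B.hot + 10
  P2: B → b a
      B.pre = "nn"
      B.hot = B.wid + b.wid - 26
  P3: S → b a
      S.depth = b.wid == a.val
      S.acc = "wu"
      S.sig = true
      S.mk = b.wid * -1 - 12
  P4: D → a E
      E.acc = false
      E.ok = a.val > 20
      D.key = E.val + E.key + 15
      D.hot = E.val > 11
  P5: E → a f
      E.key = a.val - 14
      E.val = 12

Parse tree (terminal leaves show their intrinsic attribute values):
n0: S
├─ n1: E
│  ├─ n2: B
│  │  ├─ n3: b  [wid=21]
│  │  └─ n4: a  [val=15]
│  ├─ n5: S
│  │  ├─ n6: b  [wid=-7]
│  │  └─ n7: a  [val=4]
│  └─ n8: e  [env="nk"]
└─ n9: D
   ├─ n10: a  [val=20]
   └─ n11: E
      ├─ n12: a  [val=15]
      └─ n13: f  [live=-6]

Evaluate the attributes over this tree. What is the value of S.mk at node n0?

24

1. n1.acc = true  [true]
2. n1.ok = true  [true]
3. n2.wid = 26  [26]
4. n2.fin = 11  [11]
5. n3.wid = 21  [terminal]
6. n4.val = 15  [terminal]
7. n2.pre = "nn"  ["nn"]
8. n2.hot = 21  [B.wid + b.wid - 26]
9. n6.wid = -7  [terminal]
10. n7.val = 4  [terminal]
11. n5.depth = false  [b.wid == a.val]
12. n5.acc = "wu"  ["wu"]
13. n5.sig = true  [true]
14. n5.mk = -5  [b.wid * -1 - 12]
15. n8.env = "nk"  [terminal]
16. n1.key = -9  [S.mk - 4]
17. n1.val = 26  [S.mk + B.hot + 10]
18. n10.val = 20  [terminal]
19. n11.acc = false  [false]
20. n11.ok = false  [a.val > 20]
21. n12.val = 15  [terminal]
22. n13.live = -6  [terminal]
23. n11.key = 1  [a.val - 14]
24. n11.val = 12  [12]
25. n9.key = 28  [E.val + E.key + 15]
26. n9.hot = true  [E.val > 11]
27. n0.depth = true  [D.key == 28]
28. n0.acc = "un"  ["un"]
29. n0.sig = true  [D.key > 27]
30. n0.mk = 24  [E.key + 33]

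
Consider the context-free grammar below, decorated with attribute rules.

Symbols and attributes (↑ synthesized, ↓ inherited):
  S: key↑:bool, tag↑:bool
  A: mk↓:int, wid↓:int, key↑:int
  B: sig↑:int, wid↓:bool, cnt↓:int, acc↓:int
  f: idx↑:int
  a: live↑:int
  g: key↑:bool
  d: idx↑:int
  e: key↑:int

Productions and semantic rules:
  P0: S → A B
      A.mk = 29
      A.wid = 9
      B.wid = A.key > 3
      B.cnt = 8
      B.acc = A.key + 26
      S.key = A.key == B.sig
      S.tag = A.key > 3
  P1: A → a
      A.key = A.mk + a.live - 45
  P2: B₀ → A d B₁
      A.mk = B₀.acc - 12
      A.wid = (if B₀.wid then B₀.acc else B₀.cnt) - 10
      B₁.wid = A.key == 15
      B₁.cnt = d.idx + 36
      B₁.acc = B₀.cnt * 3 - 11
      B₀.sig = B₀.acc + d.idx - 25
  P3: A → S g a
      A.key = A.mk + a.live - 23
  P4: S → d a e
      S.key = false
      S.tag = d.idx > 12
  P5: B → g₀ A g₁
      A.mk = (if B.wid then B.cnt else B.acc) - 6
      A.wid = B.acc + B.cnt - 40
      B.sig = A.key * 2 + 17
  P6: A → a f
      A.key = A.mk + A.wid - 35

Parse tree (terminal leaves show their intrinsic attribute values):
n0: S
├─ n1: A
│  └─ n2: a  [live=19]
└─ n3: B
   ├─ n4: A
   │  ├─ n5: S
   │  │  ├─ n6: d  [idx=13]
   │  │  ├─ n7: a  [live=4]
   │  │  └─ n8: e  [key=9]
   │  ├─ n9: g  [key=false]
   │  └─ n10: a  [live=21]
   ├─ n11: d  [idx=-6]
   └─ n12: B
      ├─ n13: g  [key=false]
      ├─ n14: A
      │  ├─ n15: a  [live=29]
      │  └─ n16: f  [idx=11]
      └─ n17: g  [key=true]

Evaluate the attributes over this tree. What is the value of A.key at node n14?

1. n1.mk = 29  [29]
2. n1.wid = 9  [9]
3. n2.live = 19  [terminal]
4. n1.key = 3  [A.mk + a.live - 45]
5. n3.wid = false  [A.key > 3]
6. n3.cnt = 8  [8]
7. n3.acc = 29  [A.key + 26]
8. n4.mk = 17  [B₀.acc - 12]
9. n4.wid = -2  [(if B₀.wid then B₀.acc else B₀.cnt) - 10]
10. n6.idx = 13  [terminal]
11. n7.live = 4  [terminal]
12. n8.key = 9  [terminal]
13. n5.key = false  [false]
14. n5.tag = true  [d.idx > 12]
15. n9.key = false  [terminal]
16. n10.live = 21  [terminal]
17. n4.key = 15  [A.mk + a.live - 23]
18. n11.idx = -6  [terminal]
19. n12.wid = true  [A.key == 15]
20. n12.cnt = 30  [d.idx + 36]
21. n12.acc = 13  [B₀.cnt * 3 - 11]
22. n13.key = false  [terminal]
23. n14.mk = 24  [(if B.wid then B.cnt else B.acc) - 6]
24. n14.wid = 3  [B.acc + B.cnt - 40]
25. n15.live = 29  [terminal]
26. n16.idx = 11  [terminal]
27. n14.key = -8  [A.mk + A.wid - 35]
28. n17.key = true  [terminal]
29. n12.sig = 1  [A.key * 2 + 17]
30. n3.sig = -2  [B₀.acc + d.idx - 25]
31. n0.key = false  [A.key == B.sig]
32. n0.tag = false  [A.key > 3]

-8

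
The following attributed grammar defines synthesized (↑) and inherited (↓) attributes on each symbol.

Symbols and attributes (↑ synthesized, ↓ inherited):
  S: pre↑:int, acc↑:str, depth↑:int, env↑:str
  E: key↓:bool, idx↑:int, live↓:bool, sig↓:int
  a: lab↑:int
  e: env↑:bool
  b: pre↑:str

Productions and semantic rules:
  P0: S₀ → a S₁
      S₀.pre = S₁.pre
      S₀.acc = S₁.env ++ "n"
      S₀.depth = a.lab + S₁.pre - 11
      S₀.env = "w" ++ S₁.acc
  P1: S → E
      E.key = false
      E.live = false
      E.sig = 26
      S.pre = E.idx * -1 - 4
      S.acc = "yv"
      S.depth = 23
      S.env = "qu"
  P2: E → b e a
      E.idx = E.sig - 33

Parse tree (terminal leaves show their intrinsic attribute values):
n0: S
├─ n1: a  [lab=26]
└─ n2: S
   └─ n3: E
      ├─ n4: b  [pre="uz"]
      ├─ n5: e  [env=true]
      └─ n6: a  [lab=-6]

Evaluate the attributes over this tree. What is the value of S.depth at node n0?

18

1. n1.lab = 26  [terminal]
2. n3.key = false  [false]
3. n3.live = false  [false]
4. n3.sig = 26  [26]
5. n4.pre = "uz"  [terminal]
6. n5.env = true  [terminal]
7. n6.lab = -6  [terminal]
8. n3.idx = -7  [E.sig - 33]
9. n2.pre = 3  [E.idx * -1 - 4]
10. n2.acc = "yv"  ["yv"]
11. n2.depth = 23  [23]
12. n2.env = "qu"  ["qu"]
13. n0.pre = 3  [S₁.pre]
14. n0.acc = "qun"  [S₁.env ++ "n"]
15. n0.depth = 18  [a.lab + S₁.pre - 11]
16. n0.env = "wyv"  ["w" ++ S₁.acc]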